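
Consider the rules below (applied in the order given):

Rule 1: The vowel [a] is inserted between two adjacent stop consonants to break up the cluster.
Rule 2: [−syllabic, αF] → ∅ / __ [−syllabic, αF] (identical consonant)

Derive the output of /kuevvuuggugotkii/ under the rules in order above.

Rule 1 (stop-cluster a-epenthesis): /g/ and /g/ form a stop–stop cluster, so [a] is inserted between them. /t/ and /k/ form a stop–stop cluster, so [a] is inserted between them. /kuevvuuggugotkii/ → kuevvuugagugotakii.
Rule 2 (degemination): /vv/ is a geminate; the first /v/ deletes. /kuevvuugagugotakii/ → kuevuugagugotakii.

kuevuugagugotakii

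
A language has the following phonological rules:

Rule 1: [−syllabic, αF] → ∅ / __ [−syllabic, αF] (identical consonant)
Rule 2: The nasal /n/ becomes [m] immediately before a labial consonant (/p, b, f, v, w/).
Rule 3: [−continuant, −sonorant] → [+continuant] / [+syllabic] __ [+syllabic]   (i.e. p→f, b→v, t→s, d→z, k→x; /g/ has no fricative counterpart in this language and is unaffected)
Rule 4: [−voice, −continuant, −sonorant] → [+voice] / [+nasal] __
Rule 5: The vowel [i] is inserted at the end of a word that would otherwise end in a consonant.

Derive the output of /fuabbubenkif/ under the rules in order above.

Rule 1 (degemination): /bb/ is a geminate; the first /b/ deletes. /fuabbubenkif/ → fuabubenkif.
Rule 2 (nasal place assimilation): no segment meets the environment; /fuabubenkif/ is unchanged.
Rule 3 (intervocalic spirantization): /b/ is a stop between vowels /a/ and /u/, so it spirantizes to the fricative [v]. /b/ is a stop between vowels /u/ and /e/, so it spirantizes to the fricative [v]. /fuabubenkif/ → fuavuvenkif.
Rule 4 (post-nasal voicing): /k/ is a voiceless stop immediately after the nasal /n/, so it voices to [g]. /fuavuvenkif/ → fuavuvengif.
Rule 5 (final i-epenthesis): the form ends in the consonant /f/, so [i] is inserted word-finally. /fuavuvengif/ → fuavuvengifi.

fuavuvengifi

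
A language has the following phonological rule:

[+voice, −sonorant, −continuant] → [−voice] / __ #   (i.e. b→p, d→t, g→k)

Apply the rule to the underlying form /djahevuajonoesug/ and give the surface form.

djahevuajonoesuk

/g/ is a voiced stop in word-final position, so it devoices to [k].
The other instance of /d/ does not occur in the required environment and remains unchanged.
Surface form: [djahevuajonoesuk].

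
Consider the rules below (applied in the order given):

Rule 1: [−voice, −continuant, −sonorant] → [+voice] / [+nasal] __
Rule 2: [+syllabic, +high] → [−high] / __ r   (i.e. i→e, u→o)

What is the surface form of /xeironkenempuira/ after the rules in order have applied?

Rule 1 (post-nasal voicing): /k/ is a voiceless stop immediately after the nasal /n/, so it voices to [g]. /p/ is a voiceless stop immediately after the nasal /m/, so it voices to [b]. /xeironkenempuira/ → xeirongenembuira.
Rule 2 (pre-rhotic lowering): /i/ is a high vowel immediately before /r/, so it lowers to [e]. /i/ is a high vowel immediately before /r/, so it lowers to [e]. /xeirongenembuira/ → xeerongenembuera.

xeerongenembuera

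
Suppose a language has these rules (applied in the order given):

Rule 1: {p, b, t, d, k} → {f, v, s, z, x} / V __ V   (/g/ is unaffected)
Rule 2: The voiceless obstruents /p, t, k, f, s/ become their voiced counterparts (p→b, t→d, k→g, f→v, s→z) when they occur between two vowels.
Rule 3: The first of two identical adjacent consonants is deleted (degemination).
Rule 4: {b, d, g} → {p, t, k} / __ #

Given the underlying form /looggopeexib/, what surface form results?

Rule 1 (intervocalic spirantization): /p/ is a stop between vowels /o/ and /e/, so it spirantizes to the fricative [f]. /looggopeexib/ → looggofeexib.
Rule 2 (intervocalic voicing): /f/ is a voiceless obstruent between vowels /o/ and /e/, so it voices to [v]. /looggofeexib/ → looggoveexib.
Rule 3 (degemination): /gg/ is a geminate; the first /g/ deletes. /looggoveexib/ → loogoveexib.
Rule 4 (final devoicing): /b/ is a voiced stop in word-final position, so it devoices to [p]. /loogoveexib/ → loogoveexip.

loogoveexip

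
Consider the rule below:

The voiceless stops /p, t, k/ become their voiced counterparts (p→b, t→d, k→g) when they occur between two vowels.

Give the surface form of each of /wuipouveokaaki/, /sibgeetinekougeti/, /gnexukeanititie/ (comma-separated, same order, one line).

/wuipouveokaaki/: /p/ is a voiceless stop between vowels /i/ and /o/, so it voices to [b]. /k/ is a voiceless stop between vowels /o/ and /a/, so it voices to [g]. /k/ is a voiceless stop between vowels /a/ and /i/, so it voices to [g]. → [wuibouveogaagi].
/sibgeetinekougeti/: /t/ is a voiceless stop between vowels /e/ and /i/, so it voices to [d]. /k/ is a voiceless stop between vowels /e/ and /o/, so it voices to [g]. /t/ is a voiceless stop between vowels /e/ and /i/, so it voices to [d]. → [sibgeedinegougedi].
/gnexukeanititie/: /k/ is a voiceless stop between vowels /u/ and /e/, so it voices to [g]. /t/ is a voiceless stop between vowels /i/ and /i/, so it voices to [d]. /t/ is a voiceless stop between vowels /i/ and /i/, so it voices to [d]. → [gnexugeanididie].

wuibouveogaagi, sibgeedinegougedi, gnexugeanididie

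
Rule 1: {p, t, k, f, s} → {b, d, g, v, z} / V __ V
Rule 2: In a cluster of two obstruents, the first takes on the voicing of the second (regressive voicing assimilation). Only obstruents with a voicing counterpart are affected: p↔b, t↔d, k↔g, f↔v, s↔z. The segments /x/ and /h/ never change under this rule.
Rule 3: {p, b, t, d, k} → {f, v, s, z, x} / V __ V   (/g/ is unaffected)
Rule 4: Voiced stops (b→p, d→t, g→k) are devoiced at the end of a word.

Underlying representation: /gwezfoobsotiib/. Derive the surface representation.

Rule 1 (intervocalic voicing): /t/ is a voiceless obstruent between vowels /o/ and /i/, so it voices to [d]. /gwezfoobsotiib/ → gwezfoobsodiib.
Rule 2 (regressive voicing assimilation): /z/ precedes the voiceless obstruent /f/, so it devoices to [s] by assimilation. /b/ precedes the voiceless obstruent /s/, so it devoices to [p] by assimilation. /gwezfoobsodiib/ → gwesfoopsodiib.
Rule 3 (intervocalic spirantization): /d/ is a stop between vowels /o/ and /i/, so it spirantizes to the fricative [z]. /gwesfoopsodiib/ → gwesfoopsoziib.
Rule 4 (final devoicing): /b/ is a voiced stop in word-final position, so it devoices to [p]. /gwesfoopsoziib/ → gwesfoopsoziip.

gwesfoopsoziip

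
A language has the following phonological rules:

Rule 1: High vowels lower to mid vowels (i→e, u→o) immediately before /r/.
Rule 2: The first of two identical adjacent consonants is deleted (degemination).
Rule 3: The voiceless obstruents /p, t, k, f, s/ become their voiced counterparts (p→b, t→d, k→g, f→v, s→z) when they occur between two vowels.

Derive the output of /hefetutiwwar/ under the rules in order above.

Rule 1 (pre-rhotic lowering): no segment meets the environment; /hefetutiwwar/ is unchanged.
Rule 2 (degemination): /ww/ is a geminate; the first /w/ deletes. /hefetutiwwar/ → hefetutiwar.
Rule 3 (intervocalic voicing): /f/ is a voiceless obstruent between vowels /e/ and /e/, so it voices to [v]. /t/ is a voiceless obstruent between vowels /e/ and /u/, so it voices to [d]. /t/ is a voiceless obstruent between vowels /u/ and /i/, so it voices to [d]. /hefetutiwar/ → hevedudiwar.

hevedudiwar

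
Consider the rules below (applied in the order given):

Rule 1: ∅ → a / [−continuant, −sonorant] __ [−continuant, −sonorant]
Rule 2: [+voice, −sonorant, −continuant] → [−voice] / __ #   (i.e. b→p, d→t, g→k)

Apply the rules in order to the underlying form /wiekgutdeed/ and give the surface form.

Rule 1 (stop-cluster a-epenthesis): /k/ and /g/ form a stop–stop cluster, so [a] is inserted between them. /t/ and /d/ form a stop–stop cluster, so [a] is inserted between them. /wiekgutdeed/ → wiekagutadeed.
Rule 2 (final devoicing): /d/ is a voiced stop in word-final position, so it devoices to [t]. /wiekagutadeed/ → wiekagutadeet.

wiekagutadeet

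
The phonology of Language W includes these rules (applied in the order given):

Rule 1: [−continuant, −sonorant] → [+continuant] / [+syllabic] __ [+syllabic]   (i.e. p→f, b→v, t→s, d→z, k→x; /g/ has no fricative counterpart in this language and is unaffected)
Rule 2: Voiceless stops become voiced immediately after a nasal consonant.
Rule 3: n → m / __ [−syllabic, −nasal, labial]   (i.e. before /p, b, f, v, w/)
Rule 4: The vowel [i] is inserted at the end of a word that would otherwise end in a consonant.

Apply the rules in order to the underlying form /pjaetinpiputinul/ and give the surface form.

pjaesimbifusinuli

Rule 1 (intervocalic spirantization): /t/ is a stop between vowels /e/ and /i/, so it spirantizes to the fricative [s]. /p/ is a stop between vowels /i/ and /u/, so it spirantizes to the fricative [f]. /t/ is a stop between vowels /u/ and /i/, so it spirantizes to the fricative [s]. /pjaetinpiputinul/ → pjaesinpifusinul.
Rule 2 (post-nasal voicing): /p/ is a voiceless stop immediately after the nasal /n/, so it voices to [b]. /pjaesinpifusinul/ → pjaesinbifusinul.
Rule 3 (nasal place assimilation): /n/ precedes the labial consonant /b/, so it assimilates in place to [m]. /pjaesinbifusinul/ → pjaesimbifusinul.
Rule 4 (final i-epenthesis): the form ends in the consonant /l/, so [i] is inserted word-finally. /pjaesimbifusinul/ → pjaesimbifusinuli.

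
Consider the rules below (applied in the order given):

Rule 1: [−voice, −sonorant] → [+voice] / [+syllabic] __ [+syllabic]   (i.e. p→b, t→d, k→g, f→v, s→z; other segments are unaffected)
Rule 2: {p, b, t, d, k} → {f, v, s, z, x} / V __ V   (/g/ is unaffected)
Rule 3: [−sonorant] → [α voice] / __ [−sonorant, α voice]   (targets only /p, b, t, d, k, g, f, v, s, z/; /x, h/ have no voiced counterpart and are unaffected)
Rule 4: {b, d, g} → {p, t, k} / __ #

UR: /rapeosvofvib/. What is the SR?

Rule 1 (intervocalic voicing): /p/ is a voiceless obstruent between vowels /a/ and /e/, so it voices to [b]. /rapeosvofvib/ → rabeosvofvib.
Rule 2 (intervocalic spirantization): /b/ is a stop between vowels /a/ and /e/, so it spirantizes to the fricative [v]. /rabeosvofvib/ → raveosvofvib.
Rule 3 (regressive voicing assimilation): /s/ precedes the voiced obstruent /v/, so it voices to [z] by assimilation. /f/ precedes the voiced obstruent /v/, so it voices to [v] by assimilation. /raveosvofvib/ → raveozvovvib.
Rule 4 (final devoicing): /b/ is a voiced stop in word-final position, so it devoices to [p]. /raveozvovvib/ → raveozvovvip.

raveozvovvip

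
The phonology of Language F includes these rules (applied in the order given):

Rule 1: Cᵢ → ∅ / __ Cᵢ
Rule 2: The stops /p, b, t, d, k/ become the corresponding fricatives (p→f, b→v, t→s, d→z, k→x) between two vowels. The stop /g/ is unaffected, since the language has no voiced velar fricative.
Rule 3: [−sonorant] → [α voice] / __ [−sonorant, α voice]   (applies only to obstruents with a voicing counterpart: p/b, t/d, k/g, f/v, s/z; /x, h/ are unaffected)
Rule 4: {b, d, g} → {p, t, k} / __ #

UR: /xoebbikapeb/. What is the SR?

Rule 1 (degemination): /bb/ is a geminate; the first /b/ deletes. /xoebbikapeb/ → xoebikapeb.
Rule 2 (intervocalic spirantization): /b/ is a stop between vowels /e/ and /i/, so it spirantizes to the fricative [v]. /k/ is a stop between vowels /i/ and /a/, so it spirantizes to the fricative [x]. /p/ is a stop between vowels /a/ and /e/, so it spirantizes to the fricative [f]. /xoebikapeb/ → xoevixafeb.
Rule 3 (regressive voicing assimilation): no segment meets the environment; /xoevixafeb/ is unchanged.
Rule 4 (final devoicing): /b/ is a voiced stop in word-final position, so it devoices to [p]. /xoevixafeb/ → xoevixafep.

xoevixafep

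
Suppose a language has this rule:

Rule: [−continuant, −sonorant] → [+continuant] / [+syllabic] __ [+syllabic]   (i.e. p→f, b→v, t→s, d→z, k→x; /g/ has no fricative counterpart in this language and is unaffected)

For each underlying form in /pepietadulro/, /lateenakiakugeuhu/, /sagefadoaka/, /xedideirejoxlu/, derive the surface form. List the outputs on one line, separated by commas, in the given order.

pefiesazulro, laseenaxiaxugeuhu, sagefazoaxa, xezizeirejoxlu

/pepietadulro/: /p/ is a stop between vowels /e/ and /i/, so it spirantizes to the fricative [f]. /t/ is a stop between vowels /e/ and /a/, so it spirantizes to the fricative [s]. /d/ is a stop between vowels /a/ and /u/, so it spirantizes to the fricative [z]. → [pefiesazulro].
/lateenakiakugeuhu/: /t/ is a stop between vowels /a/ and /e/, so it spirantizes to the fricative [s]. /k/ is a stop between vowels /a/ and /i/, so it spirantizes to the fricative [x]. /k/ is a stop between vowels /a/ and /u/, so it spirantizes to the fricative [x]. → [laseenaxiaxugeuhu].
/sagefadoaka/: /d/ is a stop between vowels /a/ and /o/, so it spirantizes to the fricative [z]. /k/ is a stop between vowels /a/ and /a/, so it spirantizes to the fricative [x]. → [sagefazoaxa].
/xedideirejoxlu/: /d/ is a stop between vowels /e/ and /i/, so it spirantizes to the fricative [z]. /d/ is a stop between vowels /i/ and /e/, so it spirantizes to the fricative [z]. → [xezizeirejoxlu].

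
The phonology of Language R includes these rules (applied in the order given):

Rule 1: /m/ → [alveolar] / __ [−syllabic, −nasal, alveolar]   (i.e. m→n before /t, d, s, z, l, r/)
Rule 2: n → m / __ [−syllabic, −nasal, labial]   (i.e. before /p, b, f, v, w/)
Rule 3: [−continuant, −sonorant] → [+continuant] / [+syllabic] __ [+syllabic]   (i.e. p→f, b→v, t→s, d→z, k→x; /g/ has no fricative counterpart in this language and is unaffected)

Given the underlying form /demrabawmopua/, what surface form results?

Rule 1 (nasal place assimilation): /m/ precedes the alveolar consonant /r/, so it assimilates in place to [n]. /demrabawmopua/ → denrabawmopua.
Rule 2 (nasal place assimilation): no segment meets the environment; /denrabawmopua/ is unchanged.
Rule 3 (intervocalic spirantization): /b/ is a stop between vowels /a/ and /a/, so it spirantizes to the fricative [v]. /p/ is a stop between vowels /o/ and /u/, so it spirantizes to the fricative [f]. /denrabawmopua/ → denravawmofua.

denravawmofua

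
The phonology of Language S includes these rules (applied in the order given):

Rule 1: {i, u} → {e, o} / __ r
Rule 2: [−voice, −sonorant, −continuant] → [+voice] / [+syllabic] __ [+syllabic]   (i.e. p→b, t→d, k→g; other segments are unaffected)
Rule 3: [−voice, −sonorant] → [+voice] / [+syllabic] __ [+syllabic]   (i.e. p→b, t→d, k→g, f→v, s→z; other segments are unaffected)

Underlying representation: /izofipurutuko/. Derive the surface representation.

izoviborudugo

Rule 1 (pre-rhotic lowering): /u/ is a high vowel immediately before /r/, so it lowers to [o]. /izofipurutuko/ → izofiporutuko.
Rule 2 (intervocalic voicing): /p/ is a voiceless stop between vowels /i/ and /o/, so it voices to [b]. /t/ is a voiceless stop between vowels /u/ and /u/, so it voices to [d]. /k/ is a voiceless stop between vowels /u/ and /o/, so it voices to [g]. /izofiporutuko/ → izofiborudugo.
Rule 3 (intervocalic voicing): /f/ is a voiceless obstruent between vowels /o/ and /i/, so it voices to [v]. /izofiborudugo/ → izoviborudugo.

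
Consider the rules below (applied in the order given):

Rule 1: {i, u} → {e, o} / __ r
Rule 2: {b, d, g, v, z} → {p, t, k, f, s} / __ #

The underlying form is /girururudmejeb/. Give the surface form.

Rule 1 (pre-rhotic lowering): /i/ is a high vowel immediately before /r/, so it lowers to [e]. /u/ is a high vowel immediately before /r/, so it lowers to [o]. /u/ is a high vowel immediately before /r/, so it lowers to [o]. /girururudmejeb/ → gerororudmejeb.
Rule 2 (final devoicing): /b/ is a voiced obstruent in word-final position, so it devoices to [p]. /gerororudmejeb/ → gerororudmejep.

gerororudmejep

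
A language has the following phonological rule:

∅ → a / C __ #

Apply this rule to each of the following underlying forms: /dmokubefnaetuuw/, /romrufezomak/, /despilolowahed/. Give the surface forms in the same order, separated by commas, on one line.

/dmokubefnaetuuw/: the form ends in the consonant /w/, so [a] is inserted word-finally. → [dmokubefnaetuuwa].
/romrufezomak/: the form ends in the consonant /k/, so [a] is inserted word-finally. → [romrufezomaka].
/despilolowahed/: the form ends in the consonant /d/, so [a] is inserted word-finally. → [despilolowaheda].

dmokubefnaetuuwa, romrufezomaka, despilolowaheda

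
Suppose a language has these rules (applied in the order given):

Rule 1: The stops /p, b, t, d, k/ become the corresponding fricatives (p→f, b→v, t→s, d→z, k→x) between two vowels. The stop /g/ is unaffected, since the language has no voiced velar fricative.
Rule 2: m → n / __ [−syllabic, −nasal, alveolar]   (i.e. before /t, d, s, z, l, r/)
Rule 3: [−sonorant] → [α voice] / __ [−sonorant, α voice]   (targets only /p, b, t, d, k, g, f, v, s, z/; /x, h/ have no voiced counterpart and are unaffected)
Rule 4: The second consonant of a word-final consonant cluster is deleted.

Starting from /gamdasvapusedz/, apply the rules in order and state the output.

gandazvafused

Rule 1 (intervocalic spirantization): /p/ is a stop between vowels /a/ and /u/, so it spirantizes to the fricative [f]. /gamdasvapusedz/ → gamdasvafusedz.
Rule 2 (nasal place assimilation): /m/ precedes the alveolar consonant /d/, so it assimilates in place to [n]. /gamdasvafusedz/ → gandasvafusedz.
Rule 3 (regressive voicing assimilation): /s/ precedes the voiced obstruent /v/, so it voices to [z] by assimilation. /gandasvafusedz/ → gandazvafusedz.
Rule 4 (final cluster simplification): /z/ is the second consonant of a word-final cluster /dz/, so it deletes. /gandazvafusedz/ → gandazvafused.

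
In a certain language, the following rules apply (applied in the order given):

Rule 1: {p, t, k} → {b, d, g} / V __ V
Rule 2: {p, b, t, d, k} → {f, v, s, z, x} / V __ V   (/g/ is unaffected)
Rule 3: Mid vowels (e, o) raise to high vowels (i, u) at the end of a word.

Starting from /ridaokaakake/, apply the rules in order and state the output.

rizaogaagagi

Rule 1 (intervocalic voicing): /k/ is a voiceless stop between vowels /o/ and /a/, so it voices to [g]. /k/ is a voiceless stop between vowels /a/ and /a/, so it voices to [g]. /k/ is a voiceless stop between vowels /a/ and /e/, so it voices to [g]. /ridaokaakake/ → ridaogaagage.
Rule 2 (intervocalic spirantization): /d/ is a stop between vowels /i/ and /a/, so it spirantizes to the fricative [z]. /ridaogaagage/ → rizaogaagage.
Rule 3 (final vowel raising): /e/ is a mid vowel in word-final position, so it raises to [i]. /rizaogaagage/ → rizaogaagagi.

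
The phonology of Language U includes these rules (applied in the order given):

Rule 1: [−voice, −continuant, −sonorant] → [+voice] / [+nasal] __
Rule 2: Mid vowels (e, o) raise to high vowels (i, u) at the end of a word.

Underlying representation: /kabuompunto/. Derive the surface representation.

kabuombundu

Rule 1 (post-nasal voicing): /p/ is a voiceless stop immediately after the nasal /m/, so it voices to [b]. /t/ is a voiceless stop immediately after the nasal /n/, so it voices to [d]. /kabuompunto/ → kabuombundo.
Rule 2 (final vowel raising): /o/ is a mid vowel in word-final position, so it raises to [u]. /kabuombundo/ → kabuombundu.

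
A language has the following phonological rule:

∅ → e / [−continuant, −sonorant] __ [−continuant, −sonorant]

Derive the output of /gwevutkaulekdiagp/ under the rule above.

/t/ and /k/ form a stop–stop cluster, so [e] is inserted between them.
/k/ and /d/ form a stop–stop cluster, so [e] is inserted between them.
/g/ and /p/ form a stop–stop cluster, so [e] is inserted between them.
Surface form: [gwevutekaulekediagep].

gwevutekaulekediagep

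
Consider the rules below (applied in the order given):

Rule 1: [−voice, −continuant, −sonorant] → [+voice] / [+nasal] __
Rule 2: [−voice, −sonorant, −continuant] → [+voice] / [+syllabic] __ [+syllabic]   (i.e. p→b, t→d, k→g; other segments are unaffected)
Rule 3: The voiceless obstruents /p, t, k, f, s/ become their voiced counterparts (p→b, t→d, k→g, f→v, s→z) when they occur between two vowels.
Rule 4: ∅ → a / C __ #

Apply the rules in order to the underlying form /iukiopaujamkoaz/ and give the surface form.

Rule 1 (post-nasal voicing): /k/ is a voiceless stop immediately after the nasal /m/, so it voices to [g]. /iukiopaujamkoaz/ → iukiopaujamgoaz.
Rule 2 (intervocalic voicing): /k/ is a voiceless stop between vowels /u/ and /i/, so it voices to [g]. /p/ is a voiceless stop between vowels /o/ and /a/, so it voices to [b]. /iukiopaujamgoaz/ → iugiobaujamgoaz.
Rule 3 (intervocalic voicing): no segment meets the environment; /iugiobaujamgoaz/ is unchanged.
Rule 4 (final a-epenthesis): the form ends in the consonant /z/, so [a] is inserted word-finally. /iugiobaujamgoaz/ → iugiobaujamgoaza.

iugiobaujamgoaza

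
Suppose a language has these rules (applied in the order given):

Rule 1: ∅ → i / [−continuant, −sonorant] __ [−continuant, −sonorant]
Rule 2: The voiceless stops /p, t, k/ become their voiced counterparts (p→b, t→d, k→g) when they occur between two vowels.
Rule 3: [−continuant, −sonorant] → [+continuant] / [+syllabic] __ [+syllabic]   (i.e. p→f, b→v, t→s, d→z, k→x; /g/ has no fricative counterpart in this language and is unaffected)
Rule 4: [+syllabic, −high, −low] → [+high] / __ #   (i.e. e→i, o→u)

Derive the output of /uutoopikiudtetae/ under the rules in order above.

Rule 1 (stop-cluster i-epenthesis): /d/ and /t/ form a stop–stop cluster, so [i] is inserted between them. /uutoopikiudtetae/ → uutoopikiuditetae.
Rule 2 (intervocalic voicing): /t/ is a voiceless stop between vowels /u/ and /o/, so it voices to [d]. /p/ is a voiceless stop between vowels /o/ and /i/, so it voices to [b]. /k/ is a voiceless stop between vowels /i/ and /i/, so it voices to [g]. /t/ is a voiceless stop between vowels /i/ and /e/, so it voices to [d]. /t/ is a voiceless stop between vowels /e/ and /a/, so it voices to [d]. /uutoopikiuditetae/ → uudoobigiudidedae.
Rule 3 (intervocalic spirantization): /d/ is a stop between vowels /u/ and /o/, so it spirantizes to the fricative [z]. /b/ is a stop between vowels /o/ and /i/, so it spirantizes to the fricative [v]. /d/ is a stop between vowels /u/ and /i/, so it spirantizes to the fricative [z]. /d/ is a stop between vowels /i/ and /e/, so it spirantizes to the fricative [z]. /d/ is a stop between vowels /e/ and /a/, so it spirantizes to the fricative [z]. /uudoobigiudidedae/ → uuzoovigiuzizezae.
Rule 4 (final vowel raising): /e/ is a mid vowel in word-final position, so it raises to [i]. /uuzoovigiuzizezae/ → uuzoovigiuzizezai.

uuzoovigiuzizezai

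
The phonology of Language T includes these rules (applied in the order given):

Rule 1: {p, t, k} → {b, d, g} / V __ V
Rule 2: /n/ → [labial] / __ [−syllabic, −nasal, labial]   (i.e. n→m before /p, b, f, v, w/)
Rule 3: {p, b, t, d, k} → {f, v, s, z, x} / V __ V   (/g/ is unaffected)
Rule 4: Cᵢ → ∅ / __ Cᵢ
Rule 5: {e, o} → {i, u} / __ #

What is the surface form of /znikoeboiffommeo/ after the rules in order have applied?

znigoevoifomeu

Rule 1 (intervocalic voicing): /k/ is a voiceless stop between vowels /i/ and /o/, so it voices to [g]. /znikoeboiffommeo/ → znigoeboiffommeo.
Rule 2 (nasal place assimilation): no segment meets the environment; /znigoeboiffommeo/ is unchanged.
Rule 3 (intervocalic spirantization): /b/ is a stop between vowels /e/ and /o/, so it spirantizes to the fricative [v]. /znigoeboiffommeo/ → znigoevoiffommeo.
Rule 4 (degemination): /ff/ is a geminate; the first /f/ deletes. /mm/ is a geminate; the first /m/ deletes. /znigoevoiffommeo/ → znigoevoifomeo.
Rule 5 (final vowel raising): /o/ is a mid vowel in word-final position, so it raises to [u]. /znigoevoifomeo/ → znigoevoifomeu.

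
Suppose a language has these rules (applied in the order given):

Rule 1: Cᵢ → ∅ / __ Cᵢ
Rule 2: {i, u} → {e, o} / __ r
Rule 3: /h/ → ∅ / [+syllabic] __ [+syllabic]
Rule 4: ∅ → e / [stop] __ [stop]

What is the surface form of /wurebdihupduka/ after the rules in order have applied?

worebediupeduka

Rule 1 (degemination): no segment meets the environment; /wurebdihupduka/ is unchanged.
Rule 2 (pre-rhotic lowering): /u/ is a high vowel immediately before /r/, so it lowers to [o]. /wurebdihupduka/ → worebdihupduka.
Rule 3 (intervocalic h-deletion): /h/ occurs between vowels /i/ and /u/, so it deletes. /worebdihupduka/ → worebdiupduka.
Rule 4 (stop-cluster e-epenthesis): /b/ and /d/ form a stop–stop cluster, so [e] is inserted between them. /p/ and /d/ form a stop–stop cluster, so [e] is inserted between them. /worebdiupduka/ → worebediupeduka.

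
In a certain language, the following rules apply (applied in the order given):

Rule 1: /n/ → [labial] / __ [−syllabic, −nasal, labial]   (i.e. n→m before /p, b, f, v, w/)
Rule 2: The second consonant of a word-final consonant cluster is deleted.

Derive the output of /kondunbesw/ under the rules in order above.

kondumbes

Rule 1 (nasal place assimilation): /n/ precedes the labial consonant /b/, so it assimilates in place to [m]. /kondunbesw/ → kondumbesw.
Rule 2 (final cluster simplification): /w/ is the second consonant of a word-final cluster /sw/, so it deletes. /kondumbesw/ → kondumbes.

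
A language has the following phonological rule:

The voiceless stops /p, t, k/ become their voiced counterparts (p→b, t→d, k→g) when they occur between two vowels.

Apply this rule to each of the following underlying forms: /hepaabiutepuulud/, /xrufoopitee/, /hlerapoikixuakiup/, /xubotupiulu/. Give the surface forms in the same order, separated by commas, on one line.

hebaabiudebuulud, xrufoobidee, hleraboigixuagiup, xubodubiulu

/hepaabiutepuulud/: /p/ is a voiceless stop between vowels /e/ and /a/, so it voices to [b]. /t/ is a voiceless stop between vowels /u/ and /e/, so it voices to [d]. /p/ is a voiceless stop between vowels /e/ and /u/, so it voices to [b]. → [hebaabiudebuulud].
/xrufoopitee/: /p/ is a voiceless stop between vowels /o/ and /i/, so it voices to [b]. /t/ is a voiceless stop between vowels /i/ and /e/, so it voices to [d]. → [xrufoobidee].
/hlerapoikixuakiup/: /p/ is a voiceless stop between vowels /a/ and /o/, so it voices to [b]. /k/ is a voiceless stop between vowels /i/ and /i/, so it voices to [g]. /k/ is a voiceless stop between vowels /a/ and /i/, so it voices to [g]. → [hleraboigixuagiup].
/xubotupiulu/: /t/ is a voiceless stop between vowels /o/ and /u/, so it voices to [d]. /p/ is a voiceless stop between vowels /u/ and /i/, so it voices to [b]. → [xubodubiulu].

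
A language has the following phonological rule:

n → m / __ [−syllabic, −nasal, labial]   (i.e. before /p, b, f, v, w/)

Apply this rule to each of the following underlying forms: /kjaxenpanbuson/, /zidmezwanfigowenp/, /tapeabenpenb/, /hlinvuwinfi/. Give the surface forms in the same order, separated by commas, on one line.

/kjaxenpanbuson/: /n/ precedes the labial consonant /p/, so it assimilates in place to [m]. /n/ precedes the labial consonant /b/, so it assimilates in place to [m]. → [kjaxempambuson].
/zidmezwanfigowenp/: /n/ precedes the labial consonant /f/, so it assimilates in place to [m]. /n/ precedes the labial consonant /p/, so it assimilates in place to [m]. → [zidmezwamfigowemp].
/tapeabenpenb/: /n/ precedes the labial consonant /p/, so it assimilates in place to [m]. /n/ precedes the labial consonant /b/, so it assimilates in place to [m]. → [tapeabempemb].
/hlinvuwinfi/: /n/ precedes the labial consonant /v/, so it assimilates in place to [m]. /n/ precedes the labial consonant /f/, so it assimilates in place to [m]. → [hlimvuwimfi].

kjaxempambuson, zidmezwamfigowemp, tapeabempemb, hlimvuwimfi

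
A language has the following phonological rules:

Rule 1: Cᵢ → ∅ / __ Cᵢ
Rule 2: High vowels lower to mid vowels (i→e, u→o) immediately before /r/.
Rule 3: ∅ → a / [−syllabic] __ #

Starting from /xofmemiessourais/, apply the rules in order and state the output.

Rule 1 (degemination): /ss/ is a geminate; the first /s/ deletes. /xofmemiessourais/ → xofmemiesourais.
Rule 2 (pre-rhotic lowering): /u/ is a high vowel immediately before /r/, so it lowers to [o]. /xofmemiesourais/ → xofmemiesoorais.
Rule 3 (final a-epenthesis): the form ends in the consonant /s/, so [a] is inserted word-finally. /xofmemiesoorais/ → xofmemiesooraisa.

xofmemiesooraisa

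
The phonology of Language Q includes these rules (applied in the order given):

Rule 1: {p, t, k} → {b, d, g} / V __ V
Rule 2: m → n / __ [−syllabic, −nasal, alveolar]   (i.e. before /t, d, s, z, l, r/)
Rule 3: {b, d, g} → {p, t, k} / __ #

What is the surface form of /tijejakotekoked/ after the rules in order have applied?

Rule 1 (intervocalic voicing): /k/ is a voiceless stop between vowels /a/ and /o/, so it voices to [g]. /t/ is a voiceless stop between vowels /o/ and /e/, so it voices to [d]. /k/ is a voiceless stop between vowels /e/ and /o/, so it voices to [g]. /k/ is a voiceless stop between vowels /o/ and /e/, so it voices to [g]. /tijejakotekoked/ → tijejagodegoged.
Rule 2 (nasal place assimilation): no segment meets the environment; /tijejagodegoged/ is unchanged.
Rule 3 (final devoicing): /d/ is a voiced stop in word-final position, so it devoices to [t]. /tijejagodegoged/ → tijejagodegoget.

tijejagodegoget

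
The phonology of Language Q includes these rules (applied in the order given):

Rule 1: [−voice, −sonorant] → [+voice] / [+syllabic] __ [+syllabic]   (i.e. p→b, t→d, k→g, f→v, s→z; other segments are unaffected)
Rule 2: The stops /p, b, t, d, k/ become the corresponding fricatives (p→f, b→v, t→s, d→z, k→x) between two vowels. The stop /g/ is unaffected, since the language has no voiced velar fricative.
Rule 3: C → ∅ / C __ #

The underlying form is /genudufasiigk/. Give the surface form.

genuzuvaziig

Rule 1 (intervocalic voicing): /f/ is a voiceless obstruent between vowels /u/ and /a/, so it voices to [v]. /s/ is a voiceless obstruent between vowels /a/ and /i/, so it voices to [z]. /genudufasiigk/ → genuduvaziigk.
Rule 2 (intervocalic spirantization): /d/ is a stop between vowels /u/ and /u/, so it spirantizes to the fricative [z]. /genuduvaziigk/ → genuzuvaziigk.
Rule 3 (final cluster simplification): /k/ is the second consonant of a word-final cluster /gk/, so it deletes. /genuzuvaziigk/ → genuzuvaziig.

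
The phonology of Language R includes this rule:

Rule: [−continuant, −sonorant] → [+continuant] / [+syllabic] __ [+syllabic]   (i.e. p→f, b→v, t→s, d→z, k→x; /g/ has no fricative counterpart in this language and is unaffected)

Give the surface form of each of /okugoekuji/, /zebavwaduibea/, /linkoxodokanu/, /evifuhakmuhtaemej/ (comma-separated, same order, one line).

/okugoekuji/: /k/ is a stop between vowels /o/ and /u/, so it spirantizes to the fricative [x]. /k/ is a stop between vowels /e/ and /u/, so it spirantizes to the fricative [x]. → [oxugoexuji].
/zebavwaduibea/: /b/ is a stop between vowels /e/ and /a/, so it spirantizes to the fricative [v]. /d/ is a stop between vowels /a/ and /u/, so it spirantizes to the fricative [z]. /b/ is a stop between vowels /i/ and /e/, so it spirantizes to the fricative [v]. → [zevavwazuivea].
/linkoxodokanu/: /d/ is a stop between vowels /o/ and /o/, so it spirantizes to the fricative [z]. /k/ is a stop between vowels /o/ and /a/, so it spirantizes to the fricative [x]. → [linkoxozoxanu].
/evifuhakmuhtaemej/: the rule's environment is not met; surfaces unchanged as [evifuhakmuhtaemej].

oxugoexuji, zevavwazuivea, linkoxozoxanu, evifuhakmuhtaemej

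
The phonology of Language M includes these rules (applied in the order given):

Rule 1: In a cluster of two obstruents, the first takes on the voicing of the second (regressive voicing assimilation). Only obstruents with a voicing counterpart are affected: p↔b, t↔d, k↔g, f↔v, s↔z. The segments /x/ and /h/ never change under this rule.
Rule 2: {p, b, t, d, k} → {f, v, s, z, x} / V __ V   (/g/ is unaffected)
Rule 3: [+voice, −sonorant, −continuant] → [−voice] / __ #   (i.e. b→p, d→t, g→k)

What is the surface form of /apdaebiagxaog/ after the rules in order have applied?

Rule 1 (regressive voicing assimilation): /p/ precedes the voiced obstruent /d/, so it voices to [b] by assimilation. /g/ precedes the voiceless obstruent /x/, so it devoices to [k] by assimilation. /apdaebiagxaog/ → abdaebiakxaog.
Rule 2 (intervocalic spirantization): /b/ is a stop between vowels /e/ and /i/, so it spirantizes to the fricative [v]. /abdaebiakxaog/ → abdaeviakxaog.
Rule 3 (final devoicing): /g/ is a voiced stop in word-final position, so it devoices to [k]. /abdaeviakxaog/ → abdaeviakxaok.

abdaeviakxaok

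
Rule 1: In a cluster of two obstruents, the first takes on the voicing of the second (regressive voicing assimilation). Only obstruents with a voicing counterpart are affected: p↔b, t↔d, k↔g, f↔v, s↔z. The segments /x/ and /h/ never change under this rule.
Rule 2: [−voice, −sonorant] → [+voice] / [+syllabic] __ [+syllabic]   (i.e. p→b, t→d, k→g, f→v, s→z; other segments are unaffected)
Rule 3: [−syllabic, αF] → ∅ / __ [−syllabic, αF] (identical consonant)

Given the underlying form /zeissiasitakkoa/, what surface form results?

Rule 1 (regressive voicing assimilation): no segment meets the environment; /zeissiasitakkoa/ is unchanged.
Rule 2 (intervocalic voicing): /s/ is a voiceless obstruent between vowels /a/ and /i/, so it voices to [z]. /t/ is a voiceless obstruent between vowels /i/ and /a/, so it voices to [d]. /zeissiasitakkoa/ → zeissiazidakkoa.
Rule 3 (degemination): /ss/ is a geminate; the first /s/ deletes. /kk/ is a geminate; the first /k/ deletes. /zeissiazidakkoa/ → zeisiazidakoa.

zeisiazidakoa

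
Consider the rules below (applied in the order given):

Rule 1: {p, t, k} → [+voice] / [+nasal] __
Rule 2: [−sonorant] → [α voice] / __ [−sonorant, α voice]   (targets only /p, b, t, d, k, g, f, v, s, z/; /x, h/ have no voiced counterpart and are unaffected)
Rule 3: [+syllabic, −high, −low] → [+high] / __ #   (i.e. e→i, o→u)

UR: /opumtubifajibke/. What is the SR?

Rule 1 (post-nasal voicing): /t/ is a voiceless stop immediately after the nasal /m/, so it voices to [d]. /opumtubifajibke/ → opumdubifajibke.
Rule 2 (regressive voicing assimilation): /b/ precedes the voiceless obstruent /k/, so it devoices to [p] by assimilation. /opumdubifajibke/ → opumdubifajipke.
Rule 3 (final vowel raising): /e/ is a mid vowel in word-final position, so it raises to [i]. /opumdubifajipke/ → opumdubifajipki.

opumdubifajipki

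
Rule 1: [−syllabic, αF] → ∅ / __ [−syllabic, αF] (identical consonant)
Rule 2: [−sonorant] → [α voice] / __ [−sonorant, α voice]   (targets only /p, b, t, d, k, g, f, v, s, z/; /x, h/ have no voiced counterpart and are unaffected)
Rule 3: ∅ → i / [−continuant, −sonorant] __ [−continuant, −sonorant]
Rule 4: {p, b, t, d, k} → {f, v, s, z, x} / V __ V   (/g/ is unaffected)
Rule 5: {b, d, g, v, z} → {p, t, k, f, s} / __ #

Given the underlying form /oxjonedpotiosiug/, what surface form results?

oxjonesifosiosiuk

Rule 1 (degemination): no segment meets the environment; /oxjonedpotiosiug/ is unchanged.
Rule 2 (regressive voicing assimilation): /d/ precedes the voiceless obstruent /p/, so it devoices to [t] by assimilation. /oxjonedpotiosiug/ → oxjonetpotiosiug.
Rule 3 (stop-cluster i-epenthesis): /t/ and /p/ form a stop–stop cluster, so [i] is inserted between them. /oxjonetpotiosiug/ → oxjonetipotiosiug.
Rule 4 (intervocalic spirantization): /t/ is a stop between vowels /e/ and /i/, so it spirantizes to the fricative [s]. /p/ is a stop between vowels /i/ and /o/, so it spirantizes to the fricative [f]. /t/ is a stop between vowels /o/ and /i/, so it spirantizes to the fricative [s]. /oxjonetipotiosiug/ → oxjonesifosiosiug.
Rule 5 (final devoicing): /g/ is a voiced obstruent in word-final position, so it devoices to [k]. /oxjonesifosiosiug/ → oxjonesifosiosiuk.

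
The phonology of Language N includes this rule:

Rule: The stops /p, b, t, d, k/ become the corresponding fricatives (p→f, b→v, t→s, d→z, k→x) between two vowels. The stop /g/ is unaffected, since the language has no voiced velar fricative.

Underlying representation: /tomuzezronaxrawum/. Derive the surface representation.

tomuzezronaxrawum

No segment of /tomuzezronaxrawum/ meets the structural description of the rule, so the form surfaces unchanged.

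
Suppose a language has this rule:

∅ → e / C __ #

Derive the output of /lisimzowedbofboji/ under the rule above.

No segment of /lisimzowedbofboji/ meets the structural description of the rule, so the form surfaces unchanged.

lisimzowedbofboji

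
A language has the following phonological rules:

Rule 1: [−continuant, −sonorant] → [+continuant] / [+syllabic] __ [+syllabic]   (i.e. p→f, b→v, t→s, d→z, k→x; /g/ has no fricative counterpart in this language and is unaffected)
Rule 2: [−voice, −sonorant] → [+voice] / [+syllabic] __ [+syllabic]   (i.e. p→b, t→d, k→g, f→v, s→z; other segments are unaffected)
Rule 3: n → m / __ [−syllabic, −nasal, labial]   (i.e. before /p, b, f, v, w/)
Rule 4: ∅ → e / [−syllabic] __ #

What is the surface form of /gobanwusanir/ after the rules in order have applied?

govamwuzanire

Rule 1 (intervocalic spirantization): /b/ is a stop between vowels /o/ and /a/, so it spirantizes to the fricative [v]. /gobanwusanir/ → govanwusanir.
Rule 2 (intervocalic voicing): /s/ is a voiceless obstruent between vowels /u/ and /a/, so it voices to [z]. /govanwusanir/ → govanwuzanir.
Rule 3 (nasal place assimilation): /n/ precedes the labial consonant /w/, so it assimilates in place to [m]. /govanwuzanir/ → govamwuzanir.
Rule 4 (final e-epenthesis): the form ends in the consonant /r/, so [e] is inserted word-finally. /govamwuzanir/ → govamwuzanire.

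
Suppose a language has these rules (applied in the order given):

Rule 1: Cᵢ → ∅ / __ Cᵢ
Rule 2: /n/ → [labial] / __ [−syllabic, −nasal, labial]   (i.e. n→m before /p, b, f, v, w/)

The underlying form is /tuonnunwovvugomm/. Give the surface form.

tuonumwovugom

Rule 1 (degemination): /nn/ is a geminate; the first /n/ deletes. /vv/ is a geminate; the first /v/ deletes. /mm/ is a geminate; the first /m/ deletes. /tuonnunwovvugomm/ → tuonunwovugom.
Rule 2 (nasal place assimilation): /n/ precedes the labial consonant /w/, so it assimilates in place to [m]. /tuonunwovugom/ → tuonumwovugom.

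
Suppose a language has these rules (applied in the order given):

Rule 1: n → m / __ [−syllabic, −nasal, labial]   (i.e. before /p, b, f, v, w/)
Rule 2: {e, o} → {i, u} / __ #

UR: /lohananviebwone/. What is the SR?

lohanamviebwoni

Rule 1 (nasal place assimilation): /n/ precedes the labial consonant /v/, so it assimilates in place to [m]. /lohananviebwone/ → lohanamviebwone.
Rule 2 (final vowel raising): /e/ is a mid vowel in word-final position, so it raises to [i]. /lohanamviebwone/ → lohanamviebwoni.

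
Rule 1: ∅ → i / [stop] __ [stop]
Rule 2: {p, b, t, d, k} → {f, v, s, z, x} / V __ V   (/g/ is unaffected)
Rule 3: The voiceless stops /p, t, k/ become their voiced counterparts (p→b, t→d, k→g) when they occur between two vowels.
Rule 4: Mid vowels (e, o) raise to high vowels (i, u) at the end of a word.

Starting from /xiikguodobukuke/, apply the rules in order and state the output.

Rule 1 (stop-cluster i-epenthesis): /k/ and /g/ form a stop–stop cluster, so [i] is inserted between them. /xiikguodobukuke/ → xiikiguodobukuke.
Rule 2 (intervocalic spirantization): /k/ is a stop between vowels /i/ and /i/, so it spirantizes to the fricative [x]. /d/ is a stop between vowels /o/ and /o/, so it spirantizes to the fricative [z]. /b/ is a stop between vowels /o/ and /u/, so it spirantizes to the fricative [v]. /k/ is a stop between vowels /u/ and /u/, so it spirantizes to the fricative [x]. /k/ is a stop between vowels /u/ and /e/, so it spirantizes to the fricative [x]. /xiikiguodobukuke/ → xiixiguozovuxuxe.
Rule 3 (intervocalic voicing): no segment meets the environment; /xiixiguozovuxuxe/ is unchanged.
Rule 4 (final vowel raising): /e/ is a mid vowel in word-final position, so it raises to [i]. /xiixiguozovuxuxe/ → xiixiguozovuxuxi.

xiixiguozovuxuxi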